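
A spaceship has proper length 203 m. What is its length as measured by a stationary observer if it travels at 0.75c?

Proper length L₀ = 203 m
γ = 1/√(1 - 0.75²) = 1.512
L = L₀/γ = 203/1.512 = 134.3 m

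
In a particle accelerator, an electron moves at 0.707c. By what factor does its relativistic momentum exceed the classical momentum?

p_rel = γmv, p_class = mv
Ratio = γ = 1/√(1 - 0.707²)
= 1/√(0.500151) = 1.414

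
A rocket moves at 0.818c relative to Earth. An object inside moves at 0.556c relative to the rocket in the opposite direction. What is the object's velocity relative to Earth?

Object's velocity in rocket frame is u' = -0.556c
u = (u' + v)/(1 + u'v/c²) = (v - 0.556)/(1 - 0.556·v/c²)
Numerator: 0.818 - 0.556 = 0.262
Denominator: 1 - 0.454808 = 0.545192
u = 0.262/0.545192 = 0.4806c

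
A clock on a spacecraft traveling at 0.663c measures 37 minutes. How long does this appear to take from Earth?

Proper time Δt₀ = 37 minutes
γ = 1/√(1 - 0.663²) = 1.3358
Δt = γΔt₀ = 1.3358 × 37 = 49.42 minutes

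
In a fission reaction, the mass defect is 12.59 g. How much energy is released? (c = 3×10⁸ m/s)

Convert mass defect: Δm = 12.59 g = 0.01259 kg
E = Δm·c² = 0.01259 × (3×10⁸)²
= 0.01259 × 9×10¹⁶ = 1.133×10¹⁵ J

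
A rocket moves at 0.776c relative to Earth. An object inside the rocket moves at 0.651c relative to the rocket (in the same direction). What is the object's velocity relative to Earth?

u = (u' + v)/(1 + u'v/c²)
Numerator: 0.651 + 0.776 = 1.427
Denominator: 1 + 0.505176 = 1.505176
u = 1.427/1.505176 = 0.9481c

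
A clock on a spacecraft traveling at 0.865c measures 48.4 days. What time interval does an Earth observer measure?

Proper time Δt₀ = 48.4 days
γ = 1/√(1 - 0.865²) = 1.993
Δt = γΔt₀ = 1.993 × 48.4 = 96.46 days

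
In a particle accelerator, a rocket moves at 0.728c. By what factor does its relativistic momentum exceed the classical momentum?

p_rel = γmv, p_class = mv
Ratio = γ = 1/√(1 - 0.728²)
= 1/√(0.470016) = 1.459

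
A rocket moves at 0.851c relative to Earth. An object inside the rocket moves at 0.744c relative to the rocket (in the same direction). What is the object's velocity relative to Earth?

u = (u' + v)/(1 + u'v/c²)
Numerator: 0.744 + 0.851 = 1.595
Denominator: 1 + 0.633144 = 1.633144
u = 1.595/1.633144 = 0.9766c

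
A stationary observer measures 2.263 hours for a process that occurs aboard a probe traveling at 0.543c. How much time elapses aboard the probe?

Dilated time Δt = 2.263 hours
γ = 1/√(1 - 0.543²) = 1.191
Δt₀ = Δt/γ = 2.263/1.191 = 1.900 hours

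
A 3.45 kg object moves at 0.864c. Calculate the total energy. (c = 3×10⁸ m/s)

γ = 1/√(1 - 0.864²) = 1.986
mc² = 3.45 × (3×10⁸)² = 3.105×10¹⁷ J
E = γmc² = 1.986 × 3.105×10¹⁷ = 6.167×10¹⁷ J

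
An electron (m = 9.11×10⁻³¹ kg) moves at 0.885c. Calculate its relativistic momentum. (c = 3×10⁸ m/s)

γ = 1/√(1 - 0.885²) = 2.148
v = 0.885 × 3×10⁸ = 2.655×10⁸ m/s
p = γmv = 2.148 × 9.11×10⁻³¹ × 2.655×10⁸ = 5.195×10⁻²² kg·m/s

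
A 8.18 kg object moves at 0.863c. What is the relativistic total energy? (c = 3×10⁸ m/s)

γ = 1/√(1 - 0.863²) = 1.979
mc² = 8.18 × (3×10⁸)² = 7.362×10¹⁷ J
E = γmc² = 1.979 × 7.362×10¹⁷ = 1.457×10¹⁸ J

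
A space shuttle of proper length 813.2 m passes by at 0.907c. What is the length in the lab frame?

Proper length L₀ = 813.2 m
γ = 1/√(1 - 0.907²) = 2.3746
L = L₀/γ = 813.2/2.3746 = 342.5 m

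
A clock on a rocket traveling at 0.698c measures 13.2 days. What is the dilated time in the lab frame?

Proper time Δt₀ = 13.2 days
γ = 1/√(1 - 0.698²) = 1.396
Δt = γΔt₀ = 1.396 × 13.2 = 18.43 days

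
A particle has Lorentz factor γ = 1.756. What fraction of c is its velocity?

From γ = 1/√(1 - v²/c²):
1/γ² = 1/1.756² = 0.3243
v²/c² = 1 - 0.3243 = 0.6757
v/c = √(0.6757) = 0.8220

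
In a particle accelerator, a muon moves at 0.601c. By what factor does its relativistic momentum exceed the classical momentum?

p_rel = γmv, p_class = mv
Ratio = γ = 1/√(1 - 0.601²)
= 1/√(0.638799) = 1.251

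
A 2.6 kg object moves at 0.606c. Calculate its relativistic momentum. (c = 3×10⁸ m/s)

γ = 1/√(1 - 0.606²) = 1.257
v = 0.606 × 3×10⁸ = 1.818×10⁸ m/s
p = γmv = 1.257 × 2.6 × 1.818×10⁸ = 5.942×10⁸ kg·m/s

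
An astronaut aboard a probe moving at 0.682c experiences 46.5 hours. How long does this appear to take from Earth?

Proper time Δt₀ = 46.5 hours
γ = 1/√(1 - 0.682²) = 1.3673
Δt = γΔt₀ = 1.3673 × 46.5 = 63.58 hours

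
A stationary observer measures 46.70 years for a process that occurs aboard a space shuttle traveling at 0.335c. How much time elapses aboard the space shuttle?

Dilated time Δt = 46.70 years
γ = 1/√(1 - 0.335²) = 1.0613
Δt₀ = Δt/γ = 46.70/1.0613 = 44.00 years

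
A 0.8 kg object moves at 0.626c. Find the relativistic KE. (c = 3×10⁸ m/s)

γ = 1/√(1 - 0.626²) = 1.2823
γ - 1 = 0.2823
KE = (γ-1)mc² = 0.2823 × 0.8 × (3×10⁸)² = 2.033×10¹⁶ J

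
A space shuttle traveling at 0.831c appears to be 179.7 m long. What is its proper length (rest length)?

Contracted length L = 179.7 m
γ = 1/√(1 - 0.831²) = 1.7977
L₀ = γL = 1.7977 × 179.7 = 323.0 m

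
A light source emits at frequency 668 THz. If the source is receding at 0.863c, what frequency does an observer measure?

β = v/c = 0.863
(1-β)/(1+β) = 0.137/1.863 = 0.07354
Doppler factor = √(0.07354) = 0.27118
f_obs = 668 × 0.27118 = 181.1 THz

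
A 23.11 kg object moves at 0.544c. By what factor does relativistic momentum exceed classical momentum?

p_rel = γmv, p_class = mv
Ratio = γ = 1/√(1 - 0.544²) = 1.192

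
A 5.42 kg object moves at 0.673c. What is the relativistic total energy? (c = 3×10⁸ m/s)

γ = 1/√(1 - 0.673²) = 1.352
mc² = 5.42 × (3×10⁸)² = 4.878×10¹⁷ J
E = γmc² = 1.352 × 4.878×10¹⁷ = 6.595×10¹⁷ J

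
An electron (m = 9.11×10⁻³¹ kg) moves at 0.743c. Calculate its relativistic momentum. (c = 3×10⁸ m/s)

γ = 1/√(1 - 0.743²) = 1.494
v = 0.743 × 3×10⁸ = 2.229×10⁸ m/s
p = γmv = 1.494 × 9.11×10⁻³¹ × 2.229×10⁸ = 3.034×10⁻²² kg·m/s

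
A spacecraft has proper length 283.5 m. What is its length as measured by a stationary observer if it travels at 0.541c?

Proper length L₀ = 283.5 m
γ = 1/√(1 - 0.541²) = 1.189
L = L₀/γ = 283.5/1.189 = 238.4 m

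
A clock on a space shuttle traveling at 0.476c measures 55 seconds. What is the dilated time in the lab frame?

Proper time Δt₀ = 55 seconds
γ = 1/√(1 - 0.476²) = 1.137
Δt = γΔt₀ = 1.137 × 55 = 62.54 seconds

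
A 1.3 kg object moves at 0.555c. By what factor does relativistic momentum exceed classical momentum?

p_rel = γmv, p_class = mv
Ratio = γ = 1/√(1 - 0.555²) = 1.202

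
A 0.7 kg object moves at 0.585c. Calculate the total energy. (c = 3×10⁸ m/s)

γ = 1/√(1 - 0.585²) = 1.233
mc² = 0.7 × (3×10⁸)² = 6.300×10¹⁶ J
E = γmc² = 1.233 × 6.300×10¹⁶ = 7.768×10¹⁶ J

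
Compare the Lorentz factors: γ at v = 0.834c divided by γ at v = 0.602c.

γ₁ = 1/√(1 - 0.834²) = 1.812
γ₂ = 1/√(1 - 0.602²) = 1.252
γ₁/γ₂ = 1.812/1.252 = 1.447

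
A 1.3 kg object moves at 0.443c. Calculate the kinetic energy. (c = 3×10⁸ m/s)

γ = 1/√(1 - 0.443²) = 1.1154
γ - 1 = 0.1154
KE = (γ-1)mc² = 0.1154 × 1.3 × (3×10⁸)² = 1.350×10¹⁶ J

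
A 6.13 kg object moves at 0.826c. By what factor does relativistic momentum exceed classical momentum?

p_rel = γmv, p_class = mv
Ratio = γ = 1/√(1 - 0.826²) = 1.774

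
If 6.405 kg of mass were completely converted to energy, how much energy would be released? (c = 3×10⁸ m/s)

Using E = mc²:
c² = (3×10⁸)² = 9×10¹⁶ m²/s²
E = 6.405 × 9×10¹⁶ = 5.765×10¹⁷ J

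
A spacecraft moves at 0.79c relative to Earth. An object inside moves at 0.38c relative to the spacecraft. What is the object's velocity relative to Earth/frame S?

u = (u' + v)/(1 + u'v/c²)
Numerator: 0.38 + 0.79 = 1.17
Denominator: 1 + 0.3002 = 1.3002
u = 1.17/1.3002 = 0.8999c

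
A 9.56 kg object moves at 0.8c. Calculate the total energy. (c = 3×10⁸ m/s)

γ = 1/√(1 - 0.8²) = 1.667
mc² = 9.56 × (3×10⁸)² = 8.604×10¹⁷ J
E = γmc² = 1.667 × 8.604×10¹⁷ = 1.434×10¹⁸ J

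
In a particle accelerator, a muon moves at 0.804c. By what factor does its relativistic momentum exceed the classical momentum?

p_rel = γmv, p_class = mv
Ratio = γ = 1/√(1 - 0.804²)
= 1/√(0.353584) = 1.682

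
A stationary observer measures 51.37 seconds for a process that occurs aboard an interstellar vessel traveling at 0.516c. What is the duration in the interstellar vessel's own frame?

Dilated time Δt = 51.37 seconds
γ = 1/√(1 - 0.516²) = 1.1674
Δt₀ = Δt/γ = 51.37/1.1674 = 44.00 seconds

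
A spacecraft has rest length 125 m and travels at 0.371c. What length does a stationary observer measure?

Proper length L₀ = 125 m
γ = 1/√(1 - 0.371²) = 1.077
L = L₀/γ = 125/1.077 = 116.1 m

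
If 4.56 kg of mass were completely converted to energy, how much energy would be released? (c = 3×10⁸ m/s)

Using E = mc²:
c² = (3×10⁸)² = 9×10¹⁶ m²/s²
E = 4.56 × 9×10¹⁶ = 4.104×10¹⁷ J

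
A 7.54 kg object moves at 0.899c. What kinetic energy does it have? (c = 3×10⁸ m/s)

γ = 1/√(1 - 0.899²) = 2.2834
γ - 1 = 1.2834
KE = (γ-1)mc² = 1.2834 × 7.54 × (3×10⁸)² = 8.709×10¹⁷ J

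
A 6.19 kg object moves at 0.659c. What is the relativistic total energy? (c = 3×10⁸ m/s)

γ = 1/√(1 - 0.659²) = 1.3295
mc² = 6.19 × (3×10⁸)² = 5.571×10¹⁷ J
E = γmc² = 1.3295 × 5.571×10¹⁷ = 7.407×10¹⁷ J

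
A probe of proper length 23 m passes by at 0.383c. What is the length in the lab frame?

Proper length L₀ = 23 m
γ = 1/√(1 - 0.383²) = 1.0825
L = L₀/γ = 23/1.0825 = 21.25 m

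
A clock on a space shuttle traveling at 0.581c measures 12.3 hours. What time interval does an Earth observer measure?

Proper time Δt₀ = 12.3 hours
γ = 1/√(1 - 0.581²) = 1.2286
Δt = γΔt₀ = 1.2286 × 12.3 = 15.11 hours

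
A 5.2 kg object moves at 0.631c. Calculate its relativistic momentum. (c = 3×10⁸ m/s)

γ = 1/√(1 - 0.631²) = 1.289
v = 0.631 × 3×10⁸ = 1.893×10⁸ m/s
p = γmv = 1.289 × 5.2 × 1.893×10⁸ = 1.269×10⁹ kg·m/s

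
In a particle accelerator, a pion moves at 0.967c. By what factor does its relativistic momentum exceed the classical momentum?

p_rel = γmv, p_class = mv
Ratio = γ = 1/√(1 - 0.967²)
= 1/√(0.064911) = 3.925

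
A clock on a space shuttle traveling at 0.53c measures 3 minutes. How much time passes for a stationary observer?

Proper time Δt₀ = 3 minutes
γ = 1/√(1 - 0.53²) = 1.1792
Δt = γΔt₀ = 1.1792 × 3 = 3.538 minutes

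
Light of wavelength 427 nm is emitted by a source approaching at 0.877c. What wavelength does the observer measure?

β = 0.877
Wavelength Doppler factor = √(0.123/1.877) = √(0.06553) = 0.2560
λ_obs = 427 × 0.2560 = 109.3 nm (blueshift)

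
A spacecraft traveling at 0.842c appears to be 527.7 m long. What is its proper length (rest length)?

Contracted length L = 527.7 m
γ = 1/√(1 - 0.842²) = 1.85365
L₀ = γL = 1.85365 × 527.7 = 978.2 m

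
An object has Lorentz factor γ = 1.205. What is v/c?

From γ = 1/√(1 - v²/c²):
1/γ² = 1/1.205² = 0.6887
v²/c² = 1 - 0.6887 = 0.3113
v/c = √(0.3113) = 0.5579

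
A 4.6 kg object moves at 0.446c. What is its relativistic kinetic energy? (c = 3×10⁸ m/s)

γ = 1/√(1 - 0.446²) = 1.11728
γ - 1 = 0.11728
KE = (γ-1)mc² = 0.11728 × 4.6 × (3×10⁸)² = 4.855×10¹⁶ J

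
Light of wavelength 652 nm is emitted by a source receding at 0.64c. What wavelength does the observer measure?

β = 0.64
Wavelength Doppler factor = √(1.64/0.36) = √(4.5556) = 2.1344
λ_obs = 652 × 2.1344 = 1392 nm (redshift)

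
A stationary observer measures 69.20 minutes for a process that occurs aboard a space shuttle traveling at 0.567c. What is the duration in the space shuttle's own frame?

Dilated time Δt = 69.20 minutes
γ = 1/√(1 - 0.567²) = 1.214
Δt₀ = Δt/γ = 69.20/1.214 = 57.00 minutes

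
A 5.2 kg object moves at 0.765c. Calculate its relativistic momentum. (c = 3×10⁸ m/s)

γ = 1/√(1 - 0.765²) = 1.553
v = 0.765 × 3×10⁸ = 2.295×10⁸ m/s
p = γmv = 1.553 × 5.2 × 2.295×10⁸ = 1.853×10⁹ kg·m/s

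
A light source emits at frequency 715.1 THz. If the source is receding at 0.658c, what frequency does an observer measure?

β = v/c = 0.658
(1-β)/(1+β) = 0.342/1.658 = 0.2063
Doppler factor = √(0.2063) = 0.4542
f_obs = 715.1 × 0.4542 = 324.8 THz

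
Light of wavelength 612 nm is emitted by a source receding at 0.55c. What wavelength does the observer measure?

β = 0.55
Wavelength Doppler factor = √(1.55/0.45) = √(3.444) = 1.856
λ_obs = 612 × 1.856 = 1136 nm (redshift)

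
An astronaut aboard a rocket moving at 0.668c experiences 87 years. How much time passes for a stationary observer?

Proper time Δt₀ = 87 years
γ = 1/√(1 - 0.668²) = 1.344
Δt = γΔt₀ = 1.344 × 87 = 116.9 years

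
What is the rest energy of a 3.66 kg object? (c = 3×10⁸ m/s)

c² = (3×10⁸)² = 9.000×10¹⁶ m²/s²
E₀ = mc² = 3.66 × 9.000×10¹⁶ = 3.294×10¹⁷ J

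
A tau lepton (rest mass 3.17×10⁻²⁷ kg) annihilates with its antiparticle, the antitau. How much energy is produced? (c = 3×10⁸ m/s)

Both particles have the same rest mass, so total mass = 2m
E = 2m·c² = 2 × 3.17×10⁻²⁷ × (3×10⁸)²
= 2 × 3.17×10⁻²⁷ × 9×10¹⁶
= 5.706×10⁻¹⁰ J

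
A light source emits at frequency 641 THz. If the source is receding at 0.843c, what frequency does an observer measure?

β = v/c = 0.843
(1-β)/(1+β) = 0.157/1.843 = 0.08519
Doppler factor = √(0.08519) = 0.2919
f_obs = 641 × 0.2919 = 187.1 THz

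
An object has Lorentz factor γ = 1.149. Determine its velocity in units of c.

From γ = 1/√(1 - v²/c²):
1/γ² = 1/1.149² = 0.75746
v²/c² = 1 - 0.75746 = 0.24254
v/c = √(0.24254) = 0.4925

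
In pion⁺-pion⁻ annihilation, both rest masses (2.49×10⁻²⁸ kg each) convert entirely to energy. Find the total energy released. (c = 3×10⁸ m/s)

Both particles have the same rest mass, so total mass = 2m
E = 2m·c² = 2 × 2.49×10⁻²⁸ × (3×10⁸)²
= 2 × 2.49×10⁻²⁸ × 9×10¹⁶
= 4.482×10⁻¹¹ J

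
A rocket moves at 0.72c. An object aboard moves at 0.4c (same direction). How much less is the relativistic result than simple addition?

Classical: u' + v = 0.4 + 0.72 = 1.12c
Relativistic: u = (0.4 + 0.72)/(1 + 0.288) = 1.12/1.288 = 0.8696c
Difference: 1.12 - 0.8696 = 0.2504c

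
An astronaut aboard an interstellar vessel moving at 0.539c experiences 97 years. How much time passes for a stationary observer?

Proper time Δt₀ = 97 years
γ = 1/√(1 - 0.539²) = 1.1872
Δt = γΔt₀ = 1.1872 × 97 = 115.2 years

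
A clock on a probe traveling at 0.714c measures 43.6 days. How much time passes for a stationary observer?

Proper time Δt₀ = 43.6 days
γ = 1/√(1 - 0.714²) = 1.4283
Δt = γΔt₀ = 1.4283 × 43.6 = 62.27 days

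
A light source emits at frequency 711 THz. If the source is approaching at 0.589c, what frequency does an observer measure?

β = v/c = 0.589
(1+β)/(1-β) = 1.589/0.411 = 3.866
Doppler factor = √(3.866) = 1.966
f_obs = 711 × 1.966 = 1398 THz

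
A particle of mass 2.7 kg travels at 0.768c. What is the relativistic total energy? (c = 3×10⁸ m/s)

γ = 1/√(1 - 0.768²) = 1.5614
mc² = 2.7 × (3×10⁸)² = 2.430×10¹⁷ J
E = γmc² = 1.5614 × 2.430×10¹⁷ = 3.794×10¹⁷ J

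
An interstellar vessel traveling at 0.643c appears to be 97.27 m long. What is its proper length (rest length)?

Contracted length L = 97.27 m
γ = 1/√(1 - 0.643²) = 1.306
L₀ = γL = 1.306 × 97.27 = 127.0 m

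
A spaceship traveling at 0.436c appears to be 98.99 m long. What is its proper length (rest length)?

Contracted length L = 98.99 m
γ = 1/√(1 - 0.436²) = 1.111
L₀ = γL = 1.111 × 98.99 = 110.0 m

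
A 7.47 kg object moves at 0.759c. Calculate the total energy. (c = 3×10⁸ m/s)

γ = 1/√(1 - 0.759²) = 1.536
mc² = 7.47 × (3×10⁸)² = 6.723×10¹⁷ J
E = γmc² = 1.536 × 6.723×10¹⁷ = 1.033×10¹⁸ J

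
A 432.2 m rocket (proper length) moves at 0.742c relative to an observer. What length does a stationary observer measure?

Proper length L₀ = 432.2 m
γ = 1/√(1 - 0.742²) = 1.492
L = L₀/γ = 432.2/1.492 = 289.7 m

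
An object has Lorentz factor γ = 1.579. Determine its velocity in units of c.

From γ = 1/√(1 - v²/c²):
1/γ² = 1/1.579² = 0.4011
v²/c² = 1 - 0.4011 = 0.5989
v/c = √(0.5989) = 0.7739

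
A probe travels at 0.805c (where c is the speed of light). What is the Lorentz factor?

v/c = 0.805, so (v/c)² = 0.648025
1 - (v/c)² = 0.351975
γ = 1/√(0.351975) = 1.686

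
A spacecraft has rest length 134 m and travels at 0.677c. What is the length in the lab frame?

Proper length L₀ = 134 m
γ = 1/√(1 - 0.677²) = 1.3587
L = L₀/γ = 134/1.3587 = 98.62 m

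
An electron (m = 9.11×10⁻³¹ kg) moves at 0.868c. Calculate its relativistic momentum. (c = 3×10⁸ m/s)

γ = 1/√(1 - 0.868²) = 2.0138
v = 0.868 × 3×10⁸ = 2.604×10⁸ m/s
p = γmv = 2.0138 × 9.11×10⁻³¹ × 2.604×10⁸ = 4.777×10⁻²² kg·m/s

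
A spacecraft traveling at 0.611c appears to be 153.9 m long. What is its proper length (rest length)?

Contracted length L = 153.9 m
γ = 1/√(1 - 0.611²) = 1.263
L₀ = γL = 1.263 × 153.9 = 194.4 m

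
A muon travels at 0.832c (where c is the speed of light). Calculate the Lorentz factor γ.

v/c = 0.832, so (v/c)² = 0.692224
1 - (v/c)² = 0.307776
γ = 1/√(0.307776) = 1.803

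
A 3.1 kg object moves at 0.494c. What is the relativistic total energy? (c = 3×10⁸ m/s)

γ = 1/√(1 - 0.494²) = 1.150
mc² = 3.1 × (3×10⁸)² = 2.790×10¹⁷ J
E = γmc² = 1.150 × 2.790×10¹⁷ = 3.209×10¹⁷ J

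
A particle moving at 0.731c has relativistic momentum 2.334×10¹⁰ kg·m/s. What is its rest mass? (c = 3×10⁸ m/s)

γ = 1/√(1 - 0.731²) = 1.46546
v = 0.731 × 3×10⁸ = 2.193×10⁸ m/s
m = p/(γv) = 2.334×10¹⁰/(1.46546 × 2.193×10⁸) = 72.63 kg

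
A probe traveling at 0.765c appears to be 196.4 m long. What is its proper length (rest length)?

Contracted length L = 196.4 m
γ = 1/√(1 - 0.765²) = 1.553
L₀ = γL = 1.553 × 196.4 = 305.0 m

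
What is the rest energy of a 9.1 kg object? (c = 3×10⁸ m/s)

c² = (3×10⁸)² = 9.000×10¹⁶ m²/s²
E₀ = mc² = 9.1 × 9.000×10¹⁶ = 8.190×10¹⁷ J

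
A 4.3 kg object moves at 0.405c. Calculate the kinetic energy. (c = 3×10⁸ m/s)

γ = 1/√(1 - 0.405²) = 1.09371
γ - 1 = 0.09371
KE = (γ-1)mc² = 0.09371 × 4.3 × (3×10⁸)² = 3.627×10¹⁶ J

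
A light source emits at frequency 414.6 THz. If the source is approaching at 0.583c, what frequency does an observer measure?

β = v/c = 0.583
(1+β)/(1-β) = 1.583/0.417 = 3.7962
Doppler factor = √(3.7962) = 1.9484
f_obs = 414.6 × 1.9484 = 807.8 THz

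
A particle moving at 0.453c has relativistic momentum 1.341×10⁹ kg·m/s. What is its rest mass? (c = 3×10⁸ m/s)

γ = 1/√(1 - 0.453²) = 1.1217
v = 0.453 × 3×10⁸ = 1.359×10⁸ m/s
m = p/(γv) = 1.341×10⁹/(1.1217 × 1.359×10⁸) = 8.797 kg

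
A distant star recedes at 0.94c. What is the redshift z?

β = 0.94
(1+β)/(1-β) = 1.94/0.06 = 32.33
√(32.33) = 5.686
z = 5.686 - 1 = 4.686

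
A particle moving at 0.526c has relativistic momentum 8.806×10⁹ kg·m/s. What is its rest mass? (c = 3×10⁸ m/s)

γ = 1/√(1 - 0.526²) = 1.1758
v = 0.526 × 3×10⁸ = 1.578×10⁸ m/s
m = p/(γv) = 8.806×10⁹/(1.1758 × 1.578×10⁸) = 47.46 kg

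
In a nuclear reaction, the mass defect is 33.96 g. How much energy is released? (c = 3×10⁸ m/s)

Convert mass defect: Δm = 33.96 g = 0.03396 kg
E = Δm·c² = 0.03396 × (3×10⁸)²
= 0.03396 × 9×10¹⁶ = 3.056×10¹⁵ J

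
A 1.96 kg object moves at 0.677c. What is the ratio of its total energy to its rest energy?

E = γmc², E₀ = mc²
E/E₀ = γ = 1/√(1 - 0.677²) = 1.359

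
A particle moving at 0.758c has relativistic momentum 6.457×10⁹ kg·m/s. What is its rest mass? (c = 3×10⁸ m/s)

γ = 1/√(1 - 0.758²) = 1.533
v = 0.758 × 3×10⁸ = 2.274×10⁸ m/s
m = p/(γv) = 6.457×10⁹/(1.533 × 2.274×10⁸) = 18.52 kg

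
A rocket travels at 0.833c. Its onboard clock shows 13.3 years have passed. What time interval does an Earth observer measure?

Proper time Δt₀ = 13.3 years
γ = 1/√(1 - 0.833²) = 1.8074
Δt = γΔt₀ = 1.8074 × 13.3 = 24.04 years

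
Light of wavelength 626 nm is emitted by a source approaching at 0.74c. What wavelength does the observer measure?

β = 0.74
Wavelength Doppler factor = √(0.26/1.74) = √(0.14943) = 0.3866
λ_obs = 626 × 0.3866 = 242.0 nm (blueshift)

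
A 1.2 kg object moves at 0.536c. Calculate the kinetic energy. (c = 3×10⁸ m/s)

γ = 1/√(1 - 0.536²) = 1.1845
γ - 1 = 0.1845
KE = (γ-1)mc² = 0.1845 × 1.2 × (3×10⁸)² = 1.993×10¹⁶ J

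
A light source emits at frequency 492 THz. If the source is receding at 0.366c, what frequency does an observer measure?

β = v/c = 0.366
(1-β)/(1+β) = 0.634/1.366 = 0.46413
Doppler factor = √(0.46413) = 0.6813
f_obs = 492 × 0.6813 = 335.2 THz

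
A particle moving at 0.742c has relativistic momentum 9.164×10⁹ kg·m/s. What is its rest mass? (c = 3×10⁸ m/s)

γ = 1/√(1 - 0.742²) = 1.4916
v = 0.742 × 3×10⁸ = 2.226×10⁸ m/s
m = p/(γv) = 9.164×10⁹/(1.4916 × 2.226×10⁸) = 27.60 kg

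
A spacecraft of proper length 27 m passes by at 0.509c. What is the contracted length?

Proper length L₀ = 27 m
γ = 1/√(1 - 0.509²) = 1.162
L = L₀/γ = 27/1.162 = 23.24 m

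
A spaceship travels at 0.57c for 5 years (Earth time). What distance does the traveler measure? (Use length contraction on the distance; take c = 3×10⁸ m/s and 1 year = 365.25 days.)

Earth distance: d = v × t = 0.57c × 5 yr = 2.698×10¹⁶ m
γ = 1.217
d' = d/γ = 2.698×10¹⁶/1.217 = 2.217×10¹⁶ m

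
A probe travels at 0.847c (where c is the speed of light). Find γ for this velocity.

v/c = 0.847, so (v/c)² = 0.717409
1 - (v/c)² = 0.282591
γ = 1/√(0.282591) = 1.881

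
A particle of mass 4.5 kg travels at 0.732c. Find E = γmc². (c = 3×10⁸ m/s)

γ = 1/√(1 - 0.732²) = 1.46777
mc² = 4.5 × (3×10⁸)² = 4.050×10¹⁷ J
E = γmc² = 1.46777 × 4.050×10¹⁷ = 5.944×10¹⁷ J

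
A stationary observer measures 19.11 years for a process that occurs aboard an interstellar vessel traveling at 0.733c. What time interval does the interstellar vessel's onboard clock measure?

Dilated time Δt = 19.11 years
γ = 1/√(1 - 0.733²) = 1.470
Δt₀ = Δt/γ = 19.11/1.470 = 13.00 years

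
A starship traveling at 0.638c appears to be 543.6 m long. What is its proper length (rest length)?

Contracted length L = 543.6 m
γ = 1/√(1 - 0.638²) = 1.2986
L₀ = γL = 1.2986 × 543.6 = 705.9 m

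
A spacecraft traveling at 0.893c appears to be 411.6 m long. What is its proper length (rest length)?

Contracted length L = 411.6 m
γ = 1/√(1 - 0.893²) = 2.222
L₀ = γL = 2.222 × 411.6 = 914.6 m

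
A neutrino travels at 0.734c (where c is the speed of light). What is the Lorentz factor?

v/c = 0.734, so (v/c)² = 0.538756
1 - (v/c)² = 0.461244
γ = 1/√(0.461244) = 1.472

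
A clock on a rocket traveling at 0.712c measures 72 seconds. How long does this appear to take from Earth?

Proper time Δt₀ = 72 seconds
γ = 1/√(1 - 0.712²) = 1.424
Δt = γΔt₀ = 1.424 × 72 = 102.5 seconds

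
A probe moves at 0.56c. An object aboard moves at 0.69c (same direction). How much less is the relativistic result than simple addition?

Classical: u' + v = 0.69 + 0.56 = 1.25c
Relativistic: u = (0.69 + 0.56)/(1 + 0.3864) = 1.25/1.3864 = 0.9016c
Difference: 1.25 - 0.9016 = 0.3484c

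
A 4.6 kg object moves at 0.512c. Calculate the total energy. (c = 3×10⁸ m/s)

γ = 1/√(1 - 0.512²) = 1.1642
mc² = 4.6 × (3×10⁸)² = 4.140×10¹⁷ J
E = γmc² = 1.1642 × 4.140×10¹⁷ = 4.820×10¹⁷ J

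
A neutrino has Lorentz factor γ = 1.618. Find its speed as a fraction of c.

From γ = 1/√(1 - v²/c²):
1/γ² = 1/1.618² = 0.3820
v²/c² = 1 - 0.3820 = 0.6180
v/c = √(0.6180) = 0.7861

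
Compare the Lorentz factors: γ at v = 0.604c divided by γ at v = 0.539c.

γ₁ = 1/√(1 - 0.604²) = 1.255
γ₂ = 1/√(1 - 0.539²) = 1.187
γ₁/γ₂ = 1.255/1.187 = 1.057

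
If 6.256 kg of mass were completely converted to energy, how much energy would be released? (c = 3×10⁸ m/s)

Using E = mc²:
c² = (3×10⁸)² = 9×10¹⁶ m²/s²
E = 6.256 × 9×10¹⁶ = 5.630×10¹⁷ J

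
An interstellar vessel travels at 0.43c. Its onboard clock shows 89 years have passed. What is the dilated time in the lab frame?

Proper time Δt₀ = 89 years
γ = 1/√(1 - 0.43²) = 1.1076
Δt = γΔt₀ = 1.1076 × 89 = 98.58 years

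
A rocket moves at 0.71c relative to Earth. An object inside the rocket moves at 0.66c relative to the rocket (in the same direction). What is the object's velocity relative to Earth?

u = (u' + v)/(1 + u'v/c²)
Numerator: 0.66 + 0.71 = 1.37
Denominator: 1 + 0.4686 = 1.4686
u = 1.37/1.4686 = 0.9329c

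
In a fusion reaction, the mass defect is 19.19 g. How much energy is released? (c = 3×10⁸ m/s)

Convert mass defect: Δm = 19.19 g = 0.01919 kg
E = Δm·c² = 0.01919 × (3×10⁸)²
= 0.01919 × 9×10¹⁶ = 1.727×10¹⁵ J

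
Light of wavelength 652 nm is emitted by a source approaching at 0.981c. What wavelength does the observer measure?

β = 0.981
Wavelength Doppler factor = √(0.019/1.981) = √(0.009591) = 0.09793
λ_obs = 652 × 0.09793 = 63.85 nm (blueshift)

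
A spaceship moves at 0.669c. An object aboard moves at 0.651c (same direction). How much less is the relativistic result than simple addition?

Classical: u' + v = 0.651 + 0.669 = 1.32c
Relativistic: u = (0.651 + 0.669)/(1 + 0.435519) = 1.32/1.435519 = 0.9195c
Difference: 1.32 - 0.9195 = 0.4005c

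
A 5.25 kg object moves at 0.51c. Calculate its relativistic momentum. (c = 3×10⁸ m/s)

γ = 1/√(1 - 0.51²) = 1.16255
v = 0.51 × 3×10⁸ = 1.530×10⁸ m/s
p = γmv = 1.16255 × 5.25 × 1.530×10⁸ = 9.338×10⁸ kg·m/s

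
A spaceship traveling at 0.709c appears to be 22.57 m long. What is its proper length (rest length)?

Contracted length L = 22.57 m
γ = 1/√(1 - 0.709²) = 1.418
L₀ = γL = 1.418 × 22.57 = 32.00 m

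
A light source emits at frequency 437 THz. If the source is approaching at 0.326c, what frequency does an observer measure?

β = v/c = 0.326
(1+β)/(1-β) = 1.326/0.674 = 1.9674
Doppler factor = √(1.9674) = 1.4026
f_obs = 437 × 1.4026 = 612.9 THz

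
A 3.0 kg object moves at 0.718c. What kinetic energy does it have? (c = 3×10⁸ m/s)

γ = 1/√(1 - 0.718²) = 1.4367
γ - 1 = 0.4367
KE = (γ-1)mc² = 0.4367 × 3.0 × (3×10⁸)² = 1.179×10¹⁷ J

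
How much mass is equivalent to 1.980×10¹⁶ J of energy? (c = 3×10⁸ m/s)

From E = mc², we get m = E/c²
c² = (3×10⁸)² = 9×10¹⁶ m²/s²
m = 1.980×10¹⁶ / 9×10¹⁶ = 0.2200 kg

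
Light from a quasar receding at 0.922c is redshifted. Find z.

β = 0.922
(1+β)/(1-β) = 1.922/0.078 = 24.64
√(24.64) = 4.964
z = 4.964 - 1 = 3.964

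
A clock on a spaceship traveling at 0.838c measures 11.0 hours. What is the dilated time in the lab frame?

Proper time Δt₀ = 11.0 hours
γ = 1/√(1 - 0.838²) = 1.833
Δt = γΔt₀ = 1.833 × 11.0 = 20.16 hours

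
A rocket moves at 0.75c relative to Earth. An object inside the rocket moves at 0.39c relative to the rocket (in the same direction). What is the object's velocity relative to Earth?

u = (u' + v)/(1 + u'v/c²)
Numerator: 0.39 + 0.75 = 1.14
Denominator: 1 + 0.2925 = 1.2925
u = 1.14/1.2925 = 0.8820c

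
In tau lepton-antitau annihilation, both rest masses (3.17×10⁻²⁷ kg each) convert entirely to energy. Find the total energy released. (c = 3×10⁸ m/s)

Both particles have the same rest mass, so total mass = 2m
E = 2m·c² = 2 × 3.17×10⁻²⁷ × (3×10⁸)²
= 2 × 3.17×10⁻²⁷ × 9×10¹⁶
= 5.706×10⁻¹⁰ J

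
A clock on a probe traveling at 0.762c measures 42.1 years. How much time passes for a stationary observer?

Proper time Δt₀ = 42.1 years
γ = 1/√(1 - 0.762²) = 1.5442
Δt = γΔt₀ = 1.5442 × 42.1 = 65.01 years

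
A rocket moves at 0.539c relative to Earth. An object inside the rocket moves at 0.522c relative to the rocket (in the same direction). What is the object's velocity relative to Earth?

u = (u' + v)/(1 + u'v/c²)
Numerator: 0.522 + 0.539 = 1.061
Denominator: 1 + 0.281358 = 1.281358
u = 1.061/1.281358 = 0.8280c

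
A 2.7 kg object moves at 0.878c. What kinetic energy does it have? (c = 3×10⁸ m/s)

γ = 1/√(1 - 0.878²) = 2.0892
γ - 1 = 1.0892
KE = (γ-1)mc² = 1.0892 × 2.7 × (3×10⁸)² = 2.647×10¹⁷ J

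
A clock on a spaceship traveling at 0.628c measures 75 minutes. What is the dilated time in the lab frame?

Proper time Δt₀ = 75 minutes
γ = 1/√(1 - 0.628²) = 1.28499
Δt = γΔt₀ = 1.28499 × 75 = 96.37 minutes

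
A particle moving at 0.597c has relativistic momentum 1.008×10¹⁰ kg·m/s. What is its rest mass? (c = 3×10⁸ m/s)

γ = 1/√(1 - 0.597²) = 1.2465
v = 0.597 × 3×10⁸ = 1.791×10⁸ m/s
m = p/(γv) = 1.008×10¹⁰/(1.2465 × 1.791×10⁸) = 45.15 kg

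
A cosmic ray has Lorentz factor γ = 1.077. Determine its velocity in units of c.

From γ = 1/√(1 - v²/c²):
1/γ² = 1/1.077² = 0.8621
v²/c² = 1 - 0.8621 = 0.1379
v/c = √(0.1379) = 0.3713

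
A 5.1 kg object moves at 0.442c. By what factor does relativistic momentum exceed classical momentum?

p_rel = γmv, p_class = mv
Ratio = γ = 1/√(1 - 0.442²) = 1.115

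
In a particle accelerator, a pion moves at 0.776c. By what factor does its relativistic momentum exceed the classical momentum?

p_rel = γmv, p_class = mv
Ratio = γ = 1/√(1 - 0.776²)
= 1/√(0.397824) = 1.585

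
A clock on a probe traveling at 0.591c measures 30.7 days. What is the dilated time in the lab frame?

Proper time Δt₀ = 30.7 days
γ = 1/√(1 - 0.591²) = 1.2397
Δt = γΔt₀ = 1.2397 × 30.7 = 38.06 days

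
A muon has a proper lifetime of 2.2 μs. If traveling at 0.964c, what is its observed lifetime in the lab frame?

Proper lifetime τ₀ = 2.2 μs
γ = 1/√(1 - 0.964²) = 3.761
τ = γτ₀ = 3.761 × 2.2 μs = 8.274 μs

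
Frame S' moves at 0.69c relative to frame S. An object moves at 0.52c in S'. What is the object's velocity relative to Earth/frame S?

u = (u' + v)/(1 + u'v/c²)
Numerator: 0.52 + 0.69 = 1.21
Denominator: 1 + 0.3588 = 1.3588
u = 1.21/1.3588 = 0.8905c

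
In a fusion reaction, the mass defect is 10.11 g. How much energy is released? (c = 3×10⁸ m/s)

Convert mass defect: Δm = 10.11 g = 0.01011 kg
E = Δm·c² = 0.01011 × (3×10⁸)²
= 0.01011 × 9×10¹⁶ = 9.099×10¹⁴ J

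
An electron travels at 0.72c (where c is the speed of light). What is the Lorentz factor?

v/c = 0.72, so (v/c)² = 0.5184
1 - (v/c)² = 0.4816
γ = 1/√(0.4816) = 1.441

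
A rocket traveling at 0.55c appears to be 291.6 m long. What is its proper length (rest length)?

Contracted length L = 291.6 m
γ = 1/√(1 - 0.55²) = 1.1974
L₀ = γL = 1.1974 × 291.6 = 349.2 m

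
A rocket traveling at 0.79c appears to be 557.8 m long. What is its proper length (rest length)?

Contracted length L = 557.8 m
γ = 1/√(1 - 0.79²) = 1.631
L₀ = γL = 1.631 × 557.8 = 909.8 m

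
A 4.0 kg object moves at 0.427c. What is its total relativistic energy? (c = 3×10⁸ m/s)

γ = 1/√(1 - 0.427²) = 1.1059
mc² = 4.0 × (3×10⁸)² = 3.600×10¹⁷ J
E = γmc² = 1.1059 × 3.600×10¹⁷ = 3.981×10¹⁷ J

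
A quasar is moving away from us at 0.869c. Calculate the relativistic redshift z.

β = 0.869
(1+β)/(1-β) = 1.869/0.131 = 14.267
√(14.267) = 3.777
z = 3.777 - 1 = 2.777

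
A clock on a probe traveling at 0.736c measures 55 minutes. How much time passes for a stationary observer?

Proper time Δt₀ = 55 minutes
γ = 1/√(1 - 0.736²) = 1.477
Δt = γΔt₀ = 1.477 × 55 = 81.24 minutes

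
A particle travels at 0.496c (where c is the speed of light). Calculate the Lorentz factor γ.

v/c = 0.496, so (v/c)² = 0.246016
1 - (v/c)² = 0.753984
γ = 1/√(0.753984) = 1.152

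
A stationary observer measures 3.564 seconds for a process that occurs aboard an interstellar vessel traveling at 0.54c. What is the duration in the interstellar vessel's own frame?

Dilated time Δt = 3.564 seconds
γ = 1/√(1 - 0.54²) = 1.188
Δt₀ = Δt/γ = 3.564/1.188 = 3.000 seconds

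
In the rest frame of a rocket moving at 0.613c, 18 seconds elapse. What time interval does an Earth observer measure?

Proper time Δt₀ = 18 seconds
γ = 1/√(1 - 0.613²) = 1.2657
Δt = γΔt₀ = 1.2657 × 18 = 22.78 seconds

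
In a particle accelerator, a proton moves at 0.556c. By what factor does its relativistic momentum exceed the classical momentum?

p_rel = γmv, p_class = mv
Ratio = γ = 1/√(1 - 0.556²)
= 1/√(0.690864) = 1.203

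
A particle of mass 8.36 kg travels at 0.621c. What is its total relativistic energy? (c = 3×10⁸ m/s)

γ = 1/√(1 - 0.621²) = 1.2758
mc² = 8.36 × (3×10⁸)² = 7.524×10¹⁷ J
E = γmc² = 1.2758 × 7.524×10¹⁷ = 9.599×10¹⁷ J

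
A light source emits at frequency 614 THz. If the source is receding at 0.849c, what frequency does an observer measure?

β = v/c = 0.849
(1-β)/(1+β) = 0.151/1.849 = 0.08167
Doppler factor = √(0.08167) = 0.2858
f_obs = 614 × 0.2858 = 175.5 THz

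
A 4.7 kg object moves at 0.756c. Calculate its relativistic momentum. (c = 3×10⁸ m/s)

γ = 1/√(1 - 0.756²) = 1.5277
v = 0.756 × 3×10⁸ = 2.268×10⁸ m/s
p = γmv = 1.5277 × 4.7 × 2.268×10⁸ = 1.628×10⁹ kg·m/s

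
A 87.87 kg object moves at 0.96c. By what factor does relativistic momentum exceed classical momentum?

p_rel = γmv, p_class = mv
Ratio = γ = 1/√(1 - 0.96²) = 3.571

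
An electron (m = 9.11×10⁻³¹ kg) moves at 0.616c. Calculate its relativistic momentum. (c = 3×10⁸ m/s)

γ = 1/√(1 - 0.616²) = 1.2694
v = 0.616 × 3×10⁸ = 1.848×10⁸ m/s
p = γmv = 1.2694 × 9.11×10⁻³¹ × 1.848×10⁸ = 2.137×10⁻²² kg·m/s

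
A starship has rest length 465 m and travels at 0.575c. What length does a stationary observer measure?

Proper length L₀ = 465 m
γ = 1/√(1 - 0.575²) = 1.2223
L = L₀/γ = 465/1.2223 = 380.4 m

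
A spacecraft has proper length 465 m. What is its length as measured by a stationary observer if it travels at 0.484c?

Proper length L₀ = 465 m
γ = 1/√(1 - 0.484²) = 1.1428
L = L₀/γ = 465/1.1428 = 406.9 m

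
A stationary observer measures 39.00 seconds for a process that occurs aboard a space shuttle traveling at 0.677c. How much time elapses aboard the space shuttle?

Dilated time Δt = 39.00 seconds
γ = 1/√(1 - 0.677²) = 1.359
Δt₀ = Δt/γ = 39.00/1.359 = 28.70 seconds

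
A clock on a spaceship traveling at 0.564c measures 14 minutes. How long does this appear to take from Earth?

Proper time Δt₀ = 14 minutes
γ = 1/√(1 - 0.564²) = 1.211
Δt = γΔt₀ = 1.211 × 14 = 16.95 minutes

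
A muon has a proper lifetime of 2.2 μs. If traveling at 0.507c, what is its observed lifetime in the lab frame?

Proper lifetime τ₀ = 2.2 μs
γ = 1/√(1 - 0.507²) = 1.160
τ = γτ₀ = 1.160 × 2.2 μs = 2.552 μs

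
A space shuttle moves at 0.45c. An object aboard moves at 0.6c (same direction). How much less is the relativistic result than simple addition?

Classical: u' + v = 0.6 + 0.45 = 1.05c
Relativistic: u = (0.6 + 0.45)/(1 + 0.27) = 1.05/1.27 = 0.8268c
Difference: 1.05 - 0.8268 = 0.2232c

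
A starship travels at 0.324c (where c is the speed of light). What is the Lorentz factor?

v/c = 0.324, so (v/c)² = 0.104976
1 - (v/c)² = 0.895024
γ = 1/√(0.895024) = 1.057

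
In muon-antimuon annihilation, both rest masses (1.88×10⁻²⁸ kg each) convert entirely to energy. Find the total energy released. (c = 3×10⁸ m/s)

Both particles have the same rest mass, so total mass = 2m
E = 2m·c² = 2 × 1.88×10⁻²⁸ × (3×10⁸)²
= 2 × 1.88×10⁻²⁸ × 9×10¹⁶
= 3.384×10⁻¹¹ J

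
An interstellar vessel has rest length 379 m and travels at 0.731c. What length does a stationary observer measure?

Proper length L₀ = 379 m
γ = 1/√(1 - 0.731²) = 1.4655
L = L₀/γ = 379/1.4655 = 258.6 m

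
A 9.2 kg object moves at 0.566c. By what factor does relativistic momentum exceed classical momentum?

p_rel = γmv, p_class = mv
Ratio = γ = 1/√(1 - 0.566²) = 1.213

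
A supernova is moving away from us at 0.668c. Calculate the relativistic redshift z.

β = 0.668
(1+β)/(1-β) = 1.668/0.332 = 5.024
√(5.024) = 2.241
z = 2.241 - 1 = 1.241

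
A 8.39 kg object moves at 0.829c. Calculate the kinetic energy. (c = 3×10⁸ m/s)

γ = 1/√(1 - 0.829²) = 1.7881
γ - 1 = 0.7881
KE = (γ-1)mc² = 0.7881 × 8.39 × (3×10⁸)² = 5.951×10¹⁷ J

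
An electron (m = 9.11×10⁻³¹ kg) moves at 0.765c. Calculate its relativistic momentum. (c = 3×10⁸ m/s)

γ = 1/√(1 - 0.765²) = 1.5527
v = 0.765 × 3×10⁸ = 2.295×10⁸ m/s
p = γmv = 1.5527 × 9.11×10⁻³¹ × 2.295×10⁸ = 3.246×10⁻²² kg·m/s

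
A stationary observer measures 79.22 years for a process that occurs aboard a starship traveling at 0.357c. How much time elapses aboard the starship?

Dilated time Δt = 79.22 years
γ = 1/√(1 - 0.357²) = 1.0705
Δt₀ = Δt/γ = 79.22/1.0705 = 74.00 years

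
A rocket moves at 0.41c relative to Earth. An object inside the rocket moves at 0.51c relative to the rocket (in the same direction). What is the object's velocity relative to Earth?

u = (u' + v)/(1 + u'v/c²)
Numerator: 0.51 + 0.41 = 0.92
Denominator: 1 + 0.2091 = 1.2091
u = 0.92/1.2091 = 0.7609c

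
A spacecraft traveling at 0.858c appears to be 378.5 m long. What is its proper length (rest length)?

Contracted length L = 378.5 m
γ = 1/√(1 - 0.858²) = 1.947
L₀ = γL = 1.947 × 378.5 = 736.9 m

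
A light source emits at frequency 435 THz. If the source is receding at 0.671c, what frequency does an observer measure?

β = v/c = 0.671
(1-β)/(1+β) = 0.329/1.671 = 0.1969
Doppler factor = √(0.1969) = 0.4437
f_obs = 435 × 0.4437 = 193.0 THz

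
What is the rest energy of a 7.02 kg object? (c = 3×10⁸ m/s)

c² = (3×10⁸)² = 9.000×10¹⁶ m²/s²
E₀ = mc² = 7.02 × 9.000×10¹⁶ = 6.318×10¹⁷ J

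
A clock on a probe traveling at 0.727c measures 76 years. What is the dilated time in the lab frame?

Proper time Δt₀ = 76 years
γ = 1/√(1 - 0.727²) = 1.456
Δt = γΔt₀ = 1.456 × 76 = 110.7 years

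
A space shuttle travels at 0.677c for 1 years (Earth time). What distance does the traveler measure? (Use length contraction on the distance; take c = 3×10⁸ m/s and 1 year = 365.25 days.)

Earth distance: d = v × t = 0.677c × 1 yr = 6.4093×10¹⁵ m
γ = 1.3587
d' = d/γ = 6.4093×10¹⁵/1.3587 = 4.717×10¹⁵ m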